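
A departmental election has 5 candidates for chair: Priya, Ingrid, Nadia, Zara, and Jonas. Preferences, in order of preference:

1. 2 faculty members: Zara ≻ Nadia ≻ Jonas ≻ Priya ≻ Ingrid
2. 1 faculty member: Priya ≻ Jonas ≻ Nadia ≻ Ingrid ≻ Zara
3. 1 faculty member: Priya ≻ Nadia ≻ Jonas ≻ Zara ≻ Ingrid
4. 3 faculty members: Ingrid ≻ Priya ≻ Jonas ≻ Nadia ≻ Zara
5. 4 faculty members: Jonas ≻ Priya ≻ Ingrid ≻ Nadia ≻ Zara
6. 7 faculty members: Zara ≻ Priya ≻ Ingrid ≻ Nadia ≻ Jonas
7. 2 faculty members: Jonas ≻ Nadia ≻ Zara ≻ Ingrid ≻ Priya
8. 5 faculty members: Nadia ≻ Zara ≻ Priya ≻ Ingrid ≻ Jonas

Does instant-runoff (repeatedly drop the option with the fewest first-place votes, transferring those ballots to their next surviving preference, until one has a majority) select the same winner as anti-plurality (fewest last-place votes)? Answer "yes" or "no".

Instant-runoff — R1 Priya 2, Ingrid 3, Nadia 5, Zara 9, Jonas 6 (Priya out); R2 Ingrid 3, Nadia 6, Zara 9, Jonas 7 (Ingrid out); R3 Nadia 6, Zara 9, Jonas 10 (Nadia out); R4 Zara 14, Jonas 11 (Zara winner). Winner: Zara.
Anti-plurality — last-place votes: Priya 2, Ingrid 3, Nadia 0, Zara 8, Jonas 12. Winner: Nadia.
The two methods disagree.

no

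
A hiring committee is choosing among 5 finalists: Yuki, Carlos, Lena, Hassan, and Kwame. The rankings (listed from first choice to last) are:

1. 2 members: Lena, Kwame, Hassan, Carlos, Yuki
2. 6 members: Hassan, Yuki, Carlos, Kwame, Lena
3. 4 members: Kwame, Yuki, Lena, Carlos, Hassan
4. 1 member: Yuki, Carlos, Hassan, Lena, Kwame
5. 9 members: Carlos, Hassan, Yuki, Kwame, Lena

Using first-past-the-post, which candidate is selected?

Carlos

First-place votes: Yuki 1, Carlos 9, Lena 2, Hassan 6, Kwame 4.
Carlos has the most first-place votes.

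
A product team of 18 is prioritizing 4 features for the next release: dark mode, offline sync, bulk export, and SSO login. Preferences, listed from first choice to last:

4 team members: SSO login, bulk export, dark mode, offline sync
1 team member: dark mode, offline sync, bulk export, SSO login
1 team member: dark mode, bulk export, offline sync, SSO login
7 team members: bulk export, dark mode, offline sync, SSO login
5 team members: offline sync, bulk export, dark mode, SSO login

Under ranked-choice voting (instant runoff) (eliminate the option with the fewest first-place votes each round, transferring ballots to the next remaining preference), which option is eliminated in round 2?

SSO login

Round 1: dark mode 2, offline sync 5, bulk export 7, SSO login 4. Eliminate dark mode.
Round 2: offline sync 6, bulk export 8, SSO login 4. Eliminate SSO login.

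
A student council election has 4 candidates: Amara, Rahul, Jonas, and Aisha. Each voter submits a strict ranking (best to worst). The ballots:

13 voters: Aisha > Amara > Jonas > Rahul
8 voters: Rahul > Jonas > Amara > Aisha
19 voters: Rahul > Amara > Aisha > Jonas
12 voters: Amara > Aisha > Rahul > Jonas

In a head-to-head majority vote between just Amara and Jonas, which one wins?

Voters preferring Amara to Jonas: 44; preferring Jonas to Amara: 8.
Amara wins the head-to-head.

Amara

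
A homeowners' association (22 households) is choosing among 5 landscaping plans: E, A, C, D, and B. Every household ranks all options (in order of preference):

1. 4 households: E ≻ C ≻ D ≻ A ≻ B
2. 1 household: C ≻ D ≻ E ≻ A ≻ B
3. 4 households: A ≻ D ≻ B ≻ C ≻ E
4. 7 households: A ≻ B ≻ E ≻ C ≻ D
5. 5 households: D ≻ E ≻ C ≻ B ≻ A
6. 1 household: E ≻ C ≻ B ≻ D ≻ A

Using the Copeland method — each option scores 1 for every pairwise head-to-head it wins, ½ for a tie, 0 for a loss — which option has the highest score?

E

E: beats C and D; ties A and B → score 3.
A: beats B; ties E, C, and D → score 2.5.
C: beats D; ties A and B; loses to E → score 2.
D: beats B; ties A; loses to E and C → score 1.5.
B: ties E and C; loses to A and D → score 1.
E has the best pairwise record.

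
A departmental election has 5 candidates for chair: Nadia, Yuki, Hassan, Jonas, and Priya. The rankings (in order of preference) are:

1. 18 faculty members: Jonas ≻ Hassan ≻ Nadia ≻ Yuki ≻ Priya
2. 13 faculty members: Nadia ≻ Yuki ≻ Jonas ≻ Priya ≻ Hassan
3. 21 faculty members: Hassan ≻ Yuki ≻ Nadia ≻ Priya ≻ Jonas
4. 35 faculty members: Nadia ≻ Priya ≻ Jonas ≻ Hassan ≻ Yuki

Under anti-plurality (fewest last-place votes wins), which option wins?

Last-place votes: Nadia 0, Yuki 35, Hassan 13, Jonas 21, Priya 18.
Nadia is ranked last by the fewest voters, so Nadia wins.

Nadia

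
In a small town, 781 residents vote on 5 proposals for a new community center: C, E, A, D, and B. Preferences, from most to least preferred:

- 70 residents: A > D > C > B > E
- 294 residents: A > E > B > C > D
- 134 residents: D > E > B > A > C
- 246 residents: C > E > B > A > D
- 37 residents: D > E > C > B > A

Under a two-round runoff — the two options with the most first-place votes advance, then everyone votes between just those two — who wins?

A

Round 1 first-place votes: C 246, E 0, A 364, D 171, B 0.
A and C advance.
Runoff: A is preferred to C by 498 voters; C by 283.
A wins the runoff.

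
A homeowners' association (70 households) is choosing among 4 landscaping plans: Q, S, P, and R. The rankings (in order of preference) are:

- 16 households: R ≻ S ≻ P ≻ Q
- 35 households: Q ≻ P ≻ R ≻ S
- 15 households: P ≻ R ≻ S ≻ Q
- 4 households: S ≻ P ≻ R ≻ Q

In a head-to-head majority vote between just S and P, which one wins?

P

Voters preferring S to P: 20; preferring P to S: 50.
P wins the head-to-head.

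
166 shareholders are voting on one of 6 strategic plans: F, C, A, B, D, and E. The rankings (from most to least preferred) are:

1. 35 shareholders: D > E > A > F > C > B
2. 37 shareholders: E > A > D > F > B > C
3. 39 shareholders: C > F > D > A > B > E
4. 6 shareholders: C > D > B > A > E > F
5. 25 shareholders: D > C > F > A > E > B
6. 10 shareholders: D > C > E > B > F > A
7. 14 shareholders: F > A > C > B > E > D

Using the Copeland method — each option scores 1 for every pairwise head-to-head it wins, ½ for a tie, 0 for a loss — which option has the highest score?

F: beats C, A, and B; loses to D and E → score 3.
C: beats B and E; loses to F, A, and D → score 2.
A: beats C, B, and E; loses to F and D → score 3.
B: loses to F, C, A, D, and E → score 0.
D: beats F, C, A, B, and E → score 5.
E: beats F and B; loses to C, A, and D → score 2.
D has the best pairwise record.

D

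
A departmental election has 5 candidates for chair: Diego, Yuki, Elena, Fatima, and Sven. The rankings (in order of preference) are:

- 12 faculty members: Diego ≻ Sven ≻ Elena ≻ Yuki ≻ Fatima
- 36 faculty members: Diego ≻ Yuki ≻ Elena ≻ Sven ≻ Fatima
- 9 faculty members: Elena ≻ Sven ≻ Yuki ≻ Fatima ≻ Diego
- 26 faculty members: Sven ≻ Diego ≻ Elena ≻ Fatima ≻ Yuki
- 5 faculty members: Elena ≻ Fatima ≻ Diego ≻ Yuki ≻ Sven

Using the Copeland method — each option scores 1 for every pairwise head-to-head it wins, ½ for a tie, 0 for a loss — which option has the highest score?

Diego: beats Yuki, Elena, Fatima, and Sven → score 4.
Yuki: beats Fatima; loses to Diego, Elena, and Sven → score 1.
Elena: beats Yuki, Fatima, and Sven; loses to Diego → score 3.
Fatima: loses to Diego, Yuki, Elena, and Sven → score 0.
Sven: beats Yuki and Fatima; loses to Diego and Elena → score 2.
Diego has the best pairwise record.

Diego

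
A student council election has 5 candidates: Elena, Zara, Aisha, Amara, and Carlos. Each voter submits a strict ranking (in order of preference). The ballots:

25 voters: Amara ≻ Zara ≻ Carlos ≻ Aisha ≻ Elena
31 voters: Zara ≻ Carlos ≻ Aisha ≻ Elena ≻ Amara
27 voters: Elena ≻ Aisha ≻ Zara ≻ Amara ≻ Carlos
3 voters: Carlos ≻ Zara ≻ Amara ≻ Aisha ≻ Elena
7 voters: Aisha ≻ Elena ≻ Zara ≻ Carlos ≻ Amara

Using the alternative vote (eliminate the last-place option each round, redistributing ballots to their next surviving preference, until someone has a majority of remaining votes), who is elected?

Zara

Round 1: Elena 27, Zara 31, Aisha 7, Amara 25, Carlos 3. Eliminate Carlos.
Round 2: Elena 27, Zara 34, Aisha 7, Amara 25. Eliminate Aisha.
Round 3: Elena 34, Zara 34, Amara 25. Eliminate Amara.
Round 4: Elena 34, Zara 59. Zara has a majority.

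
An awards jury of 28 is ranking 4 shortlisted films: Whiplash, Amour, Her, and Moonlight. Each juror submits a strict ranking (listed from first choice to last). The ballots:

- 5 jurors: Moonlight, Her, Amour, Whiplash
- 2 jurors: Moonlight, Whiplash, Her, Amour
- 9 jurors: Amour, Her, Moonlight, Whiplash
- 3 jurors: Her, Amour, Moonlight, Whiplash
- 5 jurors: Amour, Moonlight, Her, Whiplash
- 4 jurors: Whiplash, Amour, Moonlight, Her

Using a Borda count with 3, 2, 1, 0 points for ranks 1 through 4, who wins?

Whiplash: 5·0 + 2·2 + 9·0 + 3·0 + 5·0 + 4·3 = 16
Amour: 5·1 + 2·0 + 9·3 + 3·2 + 5·3 + 4·2 = 61
Her: 5·2 + 2·1 + 9·2 + 3·3 + 5·1 + 4·0 = 44
Moonlight: 5·3 + 2·3 + 9·1 + 3·1 + 5·2 + 4·1 = 47
Amour has the highest Borda score (61).

Amour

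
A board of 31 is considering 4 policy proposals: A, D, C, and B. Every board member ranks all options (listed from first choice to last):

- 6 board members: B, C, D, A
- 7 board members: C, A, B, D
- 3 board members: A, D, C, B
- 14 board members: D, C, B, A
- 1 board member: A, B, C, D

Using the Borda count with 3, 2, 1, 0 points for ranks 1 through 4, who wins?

C

A: 6·0 + 7·2 + 3·3 + 14·0 + 1·3 = 26
D: 6·1 + 7·0 + 3·2 + 14·3 + 1·0 = 54
C: 6·2 + 7·3 + 3·1 + 14·2 + 1·1 = 65
B: 6·3 + 7·1 + 3·0 + 14·1 + 1·2 = 41
C has the highest Borda score (65).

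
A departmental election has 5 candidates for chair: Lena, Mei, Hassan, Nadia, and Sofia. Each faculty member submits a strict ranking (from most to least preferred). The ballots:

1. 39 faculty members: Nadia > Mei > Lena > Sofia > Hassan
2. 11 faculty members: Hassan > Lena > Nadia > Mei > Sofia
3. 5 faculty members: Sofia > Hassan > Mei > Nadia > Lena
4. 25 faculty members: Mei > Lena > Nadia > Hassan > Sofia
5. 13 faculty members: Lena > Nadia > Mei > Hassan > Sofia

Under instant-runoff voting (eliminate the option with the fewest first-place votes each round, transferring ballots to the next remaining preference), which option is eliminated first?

Round 1: Lena 13, Mei 25, Hassan 11, Nadia 39, Sofia 5. Eliminate Sofia.

Sofia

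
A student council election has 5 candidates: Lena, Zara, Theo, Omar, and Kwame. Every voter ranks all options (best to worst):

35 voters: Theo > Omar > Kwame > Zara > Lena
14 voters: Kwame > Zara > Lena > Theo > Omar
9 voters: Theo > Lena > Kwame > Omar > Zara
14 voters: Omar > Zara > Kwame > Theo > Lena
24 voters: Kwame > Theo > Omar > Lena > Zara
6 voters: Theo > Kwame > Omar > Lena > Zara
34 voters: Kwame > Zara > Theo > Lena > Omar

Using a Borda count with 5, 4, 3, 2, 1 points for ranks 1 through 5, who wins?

Kwame

Lena: 35·1 + 14·3 + 9·4 + 14·1 + 24·2 + 6·2 + 34·2 = 255
Zara: 35·2 + 14·4 + 9·1 + 14·4 + 24·1 + 6·1 + 34·4 = 357
Theo: 35·5 + 14·2 + 9·5 + 14·2 + 24·4 + 6·5 + 34·3 = 504
Omar: 35·4 + 14·1 + 9·2 + 14·5 + 24·3 + 6·3 + 34·1 = 366
Kwame: 35·3 + 14·5 + 9·3 + 14·3 + 24·5 + 6·4 + 34·5 = 558
Kwame has the highest Borda score (558).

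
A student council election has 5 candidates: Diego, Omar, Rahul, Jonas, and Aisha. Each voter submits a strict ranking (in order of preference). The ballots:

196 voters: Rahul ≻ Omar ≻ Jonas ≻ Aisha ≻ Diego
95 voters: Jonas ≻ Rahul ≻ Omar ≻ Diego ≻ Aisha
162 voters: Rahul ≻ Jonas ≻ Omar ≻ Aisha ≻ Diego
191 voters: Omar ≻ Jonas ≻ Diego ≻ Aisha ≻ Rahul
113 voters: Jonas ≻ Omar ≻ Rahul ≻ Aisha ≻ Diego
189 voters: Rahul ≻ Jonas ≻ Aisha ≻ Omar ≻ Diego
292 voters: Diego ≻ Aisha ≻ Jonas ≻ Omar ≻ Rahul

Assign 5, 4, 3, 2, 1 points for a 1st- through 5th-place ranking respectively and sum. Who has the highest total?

Diego: 196·1 + 95·2 + 162·1 + 191·3 + 113·1 + 189·1 + 292·5 = 2883
Omar: 196·4 + 95·3 + 162·3 + 191·5 + 113·4 + 189·2 + 292·2 = 3924
Rahul: 196·5 + 95·4 + 162·5 + 191·1 + 113·3 + 189·5 + 292·1 = 3937
Jonas: 196·3 + 95·5 + 162·4 + 191·4 + 113·5 + 189·4 + 292·3 = 4672
Aisha: 196·2 + 95·1 + 162·2 + 191·2 + 113·2 + 189·3 + 292·4 = 3154
Jonas has the highest Borda score (4672).

Jonas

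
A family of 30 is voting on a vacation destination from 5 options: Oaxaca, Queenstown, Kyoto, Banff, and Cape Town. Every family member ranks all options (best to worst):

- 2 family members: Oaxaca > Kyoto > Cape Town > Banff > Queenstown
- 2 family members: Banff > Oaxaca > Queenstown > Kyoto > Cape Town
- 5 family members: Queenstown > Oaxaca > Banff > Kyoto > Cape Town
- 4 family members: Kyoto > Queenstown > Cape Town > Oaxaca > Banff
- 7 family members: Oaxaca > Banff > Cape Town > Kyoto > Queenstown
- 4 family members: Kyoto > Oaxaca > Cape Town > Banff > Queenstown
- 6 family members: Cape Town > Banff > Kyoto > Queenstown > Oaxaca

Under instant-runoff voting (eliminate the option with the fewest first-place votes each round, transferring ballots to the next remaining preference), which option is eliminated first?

Banff

Round 1: Oaxaca 9, Queenstown 5, Kyoto 8, Banff 2, Cape Town 6. Eliminate Banff.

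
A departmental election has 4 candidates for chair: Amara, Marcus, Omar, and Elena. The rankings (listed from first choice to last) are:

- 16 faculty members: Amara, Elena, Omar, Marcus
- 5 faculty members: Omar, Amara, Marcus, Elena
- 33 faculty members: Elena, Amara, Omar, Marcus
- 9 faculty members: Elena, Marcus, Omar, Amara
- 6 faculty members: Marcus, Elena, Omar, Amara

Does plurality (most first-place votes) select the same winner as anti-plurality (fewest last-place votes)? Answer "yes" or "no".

no

Plurality — first-place votes: Amara 16, Marcus 6, Omar 5, Elena 42. Winner: Elena.
Anti-plurality — last-place votes: Amara 15, Marcus 49, Omar 0, Elena 5. Winner: Omar.
The two methods disagree.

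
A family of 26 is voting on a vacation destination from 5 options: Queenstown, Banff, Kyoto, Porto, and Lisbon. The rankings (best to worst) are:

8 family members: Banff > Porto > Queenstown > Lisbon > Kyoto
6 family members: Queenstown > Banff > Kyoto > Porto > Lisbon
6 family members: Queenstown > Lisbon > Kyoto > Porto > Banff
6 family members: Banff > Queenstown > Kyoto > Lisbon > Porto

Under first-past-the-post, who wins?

First-place votes: Queenstown 12, Banff 14, Kyoto 0, Porto 0, Lisbon 0.
Banff has the most first-place votes.

Banff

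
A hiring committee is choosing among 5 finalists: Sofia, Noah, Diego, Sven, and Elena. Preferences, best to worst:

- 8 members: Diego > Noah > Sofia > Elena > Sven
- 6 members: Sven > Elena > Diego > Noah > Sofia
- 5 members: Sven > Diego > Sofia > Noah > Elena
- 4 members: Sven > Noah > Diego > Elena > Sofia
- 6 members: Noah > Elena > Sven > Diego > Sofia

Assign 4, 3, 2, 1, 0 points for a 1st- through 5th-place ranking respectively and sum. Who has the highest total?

Sofia: 8·2 + 6·0 + 5·2 + 4·0 + 6·0 = 26
Noah: 8·3 + 6·1 + 5·1 + 4·3 + 6·4 = 71
Diego: 8·4 + 6·2 + 5·3 + 4·2 + 6·1 = 73
Sven: 8·0 + 6·4 + 5·4 + 4·4 + 6·2 = 72
Elena: 8·1 + 6·3 + 5·0 + 4·1 + 6·3 = 48
Diego has the highest Borda score (73).

Diego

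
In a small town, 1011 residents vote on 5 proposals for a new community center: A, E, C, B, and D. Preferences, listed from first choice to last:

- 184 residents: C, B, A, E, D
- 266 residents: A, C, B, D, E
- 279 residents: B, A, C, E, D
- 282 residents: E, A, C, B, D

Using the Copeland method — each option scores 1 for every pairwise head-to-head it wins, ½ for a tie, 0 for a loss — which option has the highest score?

A: beats E, C, B, and D → score 4.
E: beats D; loses to A, C, and B → score 1.
C: beats E, B, and D; loses to A → score 3.
B: beats E and D; loses to A and C → score 2.
D: loses to A, E, C, and B → score 0.
A has the best pairwise record.

A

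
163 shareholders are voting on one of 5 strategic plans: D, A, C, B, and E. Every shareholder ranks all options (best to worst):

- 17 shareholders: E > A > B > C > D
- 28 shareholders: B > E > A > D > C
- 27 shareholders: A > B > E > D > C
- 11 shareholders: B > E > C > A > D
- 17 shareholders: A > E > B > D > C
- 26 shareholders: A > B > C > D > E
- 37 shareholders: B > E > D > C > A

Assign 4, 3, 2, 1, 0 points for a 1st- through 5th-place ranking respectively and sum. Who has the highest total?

B

D: 17·0 + 28·1 + 27·1 + 11·0 + 17·1 + 26·1 + 37·2 = 172
A: 17·3 + 28·2 + 27·4 + 11·1 + 17·4 + 26·4 + 37·0 = 398
C: 17·1 + 28·0 + 27·0 + 11·2 + 17·0 + 26·2 + 37·1 = 128
B: 17·2 + 28·4 + 27·3 + 11·4 + 17·2 + 26·3 + 37·4 = 531
E: 17·4 + 28·3 + 27·2 + 11·3 + 17·3 + 26·0 + 37·3 = 401
B has the highest Borda score (531).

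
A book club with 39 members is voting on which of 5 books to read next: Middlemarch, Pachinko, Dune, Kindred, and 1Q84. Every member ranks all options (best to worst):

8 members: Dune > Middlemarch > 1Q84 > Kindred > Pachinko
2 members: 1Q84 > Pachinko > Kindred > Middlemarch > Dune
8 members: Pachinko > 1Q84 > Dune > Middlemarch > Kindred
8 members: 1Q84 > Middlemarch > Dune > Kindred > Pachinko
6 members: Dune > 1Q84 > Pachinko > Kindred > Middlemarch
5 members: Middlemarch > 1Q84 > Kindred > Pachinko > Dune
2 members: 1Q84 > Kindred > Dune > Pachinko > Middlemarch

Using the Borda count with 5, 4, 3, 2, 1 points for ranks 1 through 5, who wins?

Middlemarch: 8·4 + 2·2 + 8·2 + 8·4 + 6·1 + 5·5 + 2·1 = 117
Pachinko: 8·1 + 2·4 + 8·5 + 8·1 + 6·3 + 5·2 + 2·2 = 96
Dune: 8·5 + 2·1 + 8·3 + 8·3 + 6·5 + 5·1 + 2·3 = 131
Kindred: 8·2 + 2·3 + 8·1 + 8·2 + 6·2 + 5·3 + 2·4 = 81
1Q84: 8·3 + 2·5 + 8·4 + 8·5 + 6·4 + 5·4 + 2·5 = 160
1Q84 has the highest Borda score (160).

1Q84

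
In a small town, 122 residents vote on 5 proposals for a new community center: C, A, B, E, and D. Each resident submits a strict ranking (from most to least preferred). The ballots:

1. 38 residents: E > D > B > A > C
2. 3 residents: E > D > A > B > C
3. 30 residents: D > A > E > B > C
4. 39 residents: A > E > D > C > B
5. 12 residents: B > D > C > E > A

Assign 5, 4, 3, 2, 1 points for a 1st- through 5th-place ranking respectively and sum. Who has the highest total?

D

C: 38·1 + 3·1 + 30·1 + 39·2 + 12·3 = 185
A: 38·2 + 3·3 + 30·4 + 39·5 + 12·1 = 412
B: 38·3 + 3·2 + 30·2 + 39·1 + 12·5 = 279
E: 38·5 + 3·5 + 30·3 + 39·4 + 12·2 = 475
D: 38·4 + 3·4 + 30·5 + 39·3 + 12·4 = 479
D has the highest Borda score (479).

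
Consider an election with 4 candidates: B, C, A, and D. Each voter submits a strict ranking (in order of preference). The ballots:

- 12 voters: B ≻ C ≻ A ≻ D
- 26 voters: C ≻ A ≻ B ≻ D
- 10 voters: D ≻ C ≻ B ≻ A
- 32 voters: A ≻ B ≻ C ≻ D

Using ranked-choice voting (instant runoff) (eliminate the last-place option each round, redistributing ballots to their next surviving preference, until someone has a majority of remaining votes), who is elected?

Round 1: B 12, C 26, A 32, D 10. Eliminate D.
Round 2: B 12, C 36, A 32. Eliminate B.
Round 3: C 48, A 32. C has a majority.

C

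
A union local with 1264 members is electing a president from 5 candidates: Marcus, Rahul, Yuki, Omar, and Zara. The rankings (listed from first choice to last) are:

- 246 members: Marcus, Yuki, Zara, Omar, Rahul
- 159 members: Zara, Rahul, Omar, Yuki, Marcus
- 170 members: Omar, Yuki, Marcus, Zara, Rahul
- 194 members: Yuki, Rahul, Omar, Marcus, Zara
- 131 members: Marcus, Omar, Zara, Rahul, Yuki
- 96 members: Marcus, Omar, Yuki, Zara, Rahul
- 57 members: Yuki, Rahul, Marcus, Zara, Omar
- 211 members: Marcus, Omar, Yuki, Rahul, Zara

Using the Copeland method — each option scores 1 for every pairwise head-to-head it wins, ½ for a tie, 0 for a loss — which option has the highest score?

Marcus

Marcus: beats Rahul, Yuki, Omar, and Zara → score 4.
Rahul: loses to Marcus, Yuki, Omar, and Zara → score 0.
Yuki: beats Rahul and Zara; loses to Marcus and Omar → score 2.
Omar: beats Rahul, Yuki, and Zara; loses to Marcus → score 3.
Zara: beats Rahul; loses to Marcus, Yuki, and Omar → score 1.
Marcus has the best pairwise record.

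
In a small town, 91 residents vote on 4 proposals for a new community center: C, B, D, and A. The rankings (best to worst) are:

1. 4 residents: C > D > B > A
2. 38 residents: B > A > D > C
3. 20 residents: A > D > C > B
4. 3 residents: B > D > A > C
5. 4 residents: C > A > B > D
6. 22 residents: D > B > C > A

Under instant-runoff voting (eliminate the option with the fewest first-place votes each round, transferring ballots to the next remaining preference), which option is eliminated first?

C

Round 1: C 8, B 41, D 22, A 20. Eliminate C.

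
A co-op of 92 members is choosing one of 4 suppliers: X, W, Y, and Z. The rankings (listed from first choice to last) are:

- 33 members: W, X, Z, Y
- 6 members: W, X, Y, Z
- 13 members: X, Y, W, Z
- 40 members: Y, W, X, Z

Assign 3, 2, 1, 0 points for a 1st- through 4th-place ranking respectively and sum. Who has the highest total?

W

X: 33·2 + 6·2 + 13·3 + 40·1 = 157
W: 33·3 + 6·3 + 13·1 + 40·2 = 210
Y: 33·0 + 6·1 + 13·2 + 40·3 = 152
Z: 33·1 + 6·0 + 13·0 + 40·0 = 33
W has the highest Borda score (210).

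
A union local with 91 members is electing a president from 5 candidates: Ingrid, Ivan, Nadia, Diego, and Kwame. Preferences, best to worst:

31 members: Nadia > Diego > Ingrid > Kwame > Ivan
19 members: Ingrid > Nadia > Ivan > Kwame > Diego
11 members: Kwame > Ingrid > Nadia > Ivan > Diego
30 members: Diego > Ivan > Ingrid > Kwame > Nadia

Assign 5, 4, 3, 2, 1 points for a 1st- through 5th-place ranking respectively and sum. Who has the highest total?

Ingrid

Ingrid: 31·3 + 19·5 + 11·4 + 30·3 = 322
Ivan: 31·1 + 19·3 + 11·2 + 30·4 = 230
Nadia: 31·5 + 19·4 + 11·3 + 30·1 = 294
Diego: 31·4 + 19·1 + 11·1 + 30·5 = 304
Kwame: 31·2 + 19·2 + 11·5 + 30·2 = 215
Ingrid has the highest Borda score (322).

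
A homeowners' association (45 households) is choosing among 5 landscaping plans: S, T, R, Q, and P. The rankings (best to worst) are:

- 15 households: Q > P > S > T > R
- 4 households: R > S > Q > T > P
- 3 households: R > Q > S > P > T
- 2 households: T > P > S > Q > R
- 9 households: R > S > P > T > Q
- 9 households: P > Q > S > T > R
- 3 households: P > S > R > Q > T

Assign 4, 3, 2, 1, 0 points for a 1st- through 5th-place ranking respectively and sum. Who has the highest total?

P

S: 15·2 + 4·3 + 3·2 + 2·2 + 9·3 + 9·2 + 3·3 = 106
T: 15·1 + 4·1 + 3·0 + 2·4 + 9·1 + 9·1 + 3·0 = 45
R: 15·0 + 4·4 + 3·4 + 2·0 + 9·4 + 9·0 + 3·2 = 70
Q: 15·4 + 4·2 + 3·3 + 2·1 + 9·0 + 9·3 + 3·1 = 109
P: 15·3 + 4·0 + 3·1 + 2·3 + 9·2 + 9·4 + 3·4 = 120
P has the highest Borda score (120).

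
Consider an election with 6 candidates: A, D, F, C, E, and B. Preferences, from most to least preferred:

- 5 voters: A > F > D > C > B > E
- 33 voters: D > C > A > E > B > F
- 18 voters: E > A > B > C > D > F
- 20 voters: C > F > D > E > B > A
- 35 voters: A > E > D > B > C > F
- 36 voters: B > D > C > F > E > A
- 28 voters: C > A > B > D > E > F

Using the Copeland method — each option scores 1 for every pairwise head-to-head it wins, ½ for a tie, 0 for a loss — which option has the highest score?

D

A: beats F, E, and B; loses to D and C → score 3.
D: beats A, F, C, E, and B → score 5.
F: loses to A, D, C, E, and B → score 0.
C: beats A, F, and E; loses to D and B → score 3.
E: beats F and B; loses to A, D, and C → score 2.
B: beats F and C; loses to A, D, and E → score 2.
D has the best pairwise record.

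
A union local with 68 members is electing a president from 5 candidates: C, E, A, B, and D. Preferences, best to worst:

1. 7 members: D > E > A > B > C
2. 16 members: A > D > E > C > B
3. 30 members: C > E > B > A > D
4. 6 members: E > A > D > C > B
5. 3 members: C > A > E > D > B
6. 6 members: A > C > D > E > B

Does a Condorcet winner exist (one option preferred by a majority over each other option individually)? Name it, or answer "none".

none

Checking pairwise contests:
A beats C 35–33.
C beats E 39–29.
E beats A 43–25.
C beats B 61–7.
C beats D 39–29.
Every option loses at least one head-to-head, so there is no Condorcet winner.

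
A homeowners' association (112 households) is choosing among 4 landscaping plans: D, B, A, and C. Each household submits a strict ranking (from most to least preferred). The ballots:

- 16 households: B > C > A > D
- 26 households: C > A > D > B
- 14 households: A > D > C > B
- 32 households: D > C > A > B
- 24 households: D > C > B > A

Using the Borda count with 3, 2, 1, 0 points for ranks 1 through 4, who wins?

D: 16·0 + 26·1 + 14·2 + 32·3 + 24·3 = 222
B: 16·3 + 26·0 + 14·0 + 32·0 + 24·1 = 72
A: 16·1 + 26·2 + 14·3 + 32·1 + 24·0 = 142
C: 16·2 + 26·3 + 14·1 + 32·2 + 24·2 = 236
C has the highest Borda score (236).

C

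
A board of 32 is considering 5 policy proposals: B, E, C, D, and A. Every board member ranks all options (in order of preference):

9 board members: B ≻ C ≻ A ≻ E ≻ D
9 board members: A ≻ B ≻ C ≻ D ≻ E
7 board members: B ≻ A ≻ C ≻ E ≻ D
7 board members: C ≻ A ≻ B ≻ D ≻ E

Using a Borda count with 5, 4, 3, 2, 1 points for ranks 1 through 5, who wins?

B: 9·5 + 9·4 + 7·5 + 7·3 = 137
E: 9·2 + 9·1 + 7·2 + 7·1 = 48
C: 9·4 + 9·3 + 7·3 + 7·5 = 119
D: 9·1 + 9·2 + 7·1 + 7·2 = 48
A: 9·3 + 9·5 + 7·4 + 7·4 = 128
B has the highest Borda score (137).

B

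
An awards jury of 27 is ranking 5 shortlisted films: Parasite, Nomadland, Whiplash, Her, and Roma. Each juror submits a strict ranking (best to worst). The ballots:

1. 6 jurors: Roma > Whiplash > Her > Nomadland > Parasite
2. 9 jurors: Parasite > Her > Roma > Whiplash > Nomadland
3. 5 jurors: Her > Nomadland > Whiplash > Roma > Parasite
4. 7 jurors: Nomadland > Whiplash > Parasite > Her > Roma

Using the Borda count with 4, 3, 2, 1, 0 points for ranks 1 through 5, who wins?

Parasite: 6·0 + 9·4 + 5·0 + 7·2 = 50
Nomadland: 6·1 + 9·0 + 5·3 + 7·4 = 49
Whiplash: 6·3 + 9·1 + 5·2 + 7·3 = 58
Her: 6·2 + 9·3 + 5·4 + 7·1 = 66
Roma: 6·4 + 9·2 + 5·1 + 7·0 = 47
Her has the highest Borda score (66).

Her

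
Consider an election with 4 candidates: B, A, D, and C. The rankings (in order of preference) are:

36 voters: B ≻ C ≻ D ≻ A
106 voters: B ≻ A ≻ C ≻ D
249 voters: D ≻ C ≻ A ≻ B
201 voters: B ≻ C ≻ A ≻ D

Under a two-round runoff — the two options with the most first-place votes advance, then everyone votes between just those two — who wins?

Round 1 first-place votes: B 343, A 0, D 249, C 0.
B and D advance.
Runoff: B is preferred to D by 343 voters; D by 249.
B wins the runoff.

B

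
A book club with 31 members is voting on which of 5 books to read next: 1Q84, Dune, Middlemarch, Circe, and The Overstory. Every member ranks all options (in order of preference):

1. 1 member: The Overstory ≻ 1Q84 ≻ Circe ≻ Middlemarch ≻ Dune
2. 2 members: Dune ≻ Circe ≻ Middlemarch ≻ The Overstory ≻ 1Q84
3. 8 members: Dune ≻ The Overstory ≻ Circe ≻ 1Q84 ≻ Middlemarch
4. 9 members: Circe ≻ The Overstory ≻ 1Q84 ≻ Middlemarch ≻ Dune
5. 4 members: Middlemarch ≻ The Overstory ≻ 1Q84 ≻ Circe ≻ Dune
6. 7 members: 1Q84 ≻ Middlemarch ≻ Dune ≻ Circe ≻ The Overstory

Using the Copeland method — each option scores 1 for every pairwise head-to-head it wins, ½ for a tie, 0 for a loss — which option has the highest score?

1Q84: beats Dune and Middlemarch; loses to Circe and The Overstory → score 2.
Dune: beats Circe and The Overstory; loses to 1Q84 and Middlemarch → score 2.
Middlemarch: beats Dune; loses to 1Q84, Circe, and The Overstory → score 1.
Circe: beats 1Q84, Middlemarch, and The Overstory; loses to Dune → score 3.
The Overstory: beats 1Q84 and Middlemarch; loses to Dune and Circe → score 2.
Circe has the best pairwise record.

Circe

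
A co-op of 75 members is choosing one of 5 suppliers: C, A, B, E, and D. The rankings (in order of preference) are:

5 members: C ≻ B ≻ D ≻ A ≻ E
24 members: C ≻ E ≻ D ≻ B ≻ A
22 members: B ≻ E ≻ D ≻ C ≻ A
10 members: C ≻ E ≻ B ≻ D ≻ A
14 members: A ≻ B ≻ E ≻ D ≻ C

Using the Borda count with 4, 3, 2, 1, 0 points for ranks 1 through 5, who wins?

C: 5·4 + 24·4 + 22·1 + 10·4 + 14·0 = 178
A: 5·1 + 24·0 + 22·0 + 10·0 + 14·4 = 61
B: 5·3 + 24·1 + 22·4 + 10·2 + 14·3 = 189
E: 5·0 + 24·3 + 22·3 + 10·3 + 14·2 = 196
D: 5·2 + 24·2 + 22·2 + 10·1 + 14·1 = 126
E has the highest Borda score (196).

E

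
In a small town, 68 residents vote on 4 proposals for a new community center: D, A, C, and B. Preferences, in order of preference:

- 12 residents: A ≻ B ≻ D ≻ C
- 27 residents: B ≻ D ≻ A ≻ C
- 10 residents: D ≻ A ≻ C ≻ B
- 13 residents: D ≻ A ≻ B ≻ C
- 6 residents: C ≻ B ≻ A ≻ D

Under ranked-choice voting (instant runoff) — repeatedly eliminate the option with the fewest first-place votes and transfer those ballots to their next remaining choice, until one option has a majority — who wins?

B

Round 1: D 23, A 12, C 6, B 27. Eliminate C.
Round 2: D 23, A 12, B 33. Eliminate A.
Round 3: D 23, B 45. B has a majority.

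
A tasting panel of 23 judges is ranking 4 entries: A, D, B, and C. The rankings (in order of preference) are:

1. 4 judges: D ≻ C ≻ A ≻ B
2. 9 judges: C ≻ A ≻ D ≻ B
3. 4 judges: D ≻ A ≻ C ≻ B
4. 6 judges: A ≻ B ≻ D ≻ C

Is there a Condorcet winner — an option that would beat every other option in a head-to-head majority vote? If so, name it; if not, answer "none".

Checking pairwise contests:
C beats A 13–10.
A beats D 15–8.
A beats B 23–0.
D beats C 14–9.
Every option loses at least one head-to-head, so there is no Condorcet winner.

none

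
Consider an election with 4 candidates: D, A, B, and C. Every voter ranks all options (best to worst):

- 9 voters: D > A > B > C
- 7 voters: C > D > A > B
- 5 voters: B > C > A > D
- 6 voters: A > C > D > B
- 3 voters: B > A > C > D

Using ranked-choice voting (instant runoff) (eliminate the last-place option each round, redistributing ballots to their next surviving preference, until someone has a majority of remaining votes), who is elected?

C

Round 1: D 9, A 6, B 8, C 7. Eliminate A.
Round 2: D 9, B 8, C 13. Eliminate B.
Round 3: D 9, C 21. C has a majority.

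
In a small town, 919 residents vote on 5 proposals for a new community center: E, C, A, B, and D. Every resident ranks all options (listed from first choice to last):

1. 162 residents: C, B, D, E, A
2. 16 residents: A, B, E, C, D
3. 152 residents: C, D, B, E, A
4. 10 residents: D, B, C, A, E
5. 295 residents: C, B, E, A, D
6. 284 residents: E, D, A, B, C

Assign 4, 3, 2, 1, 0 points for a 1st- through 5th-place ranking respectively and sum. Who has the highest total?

E: 162·1 + 16·2 + 152·1 + 10·0 + 295·2 + 284·4 = 2072
C: 162·4 + 16·1 + 152·4 + 10·2 + 295·4 + 284·0 = 2472
A: 162·0 + 16·4 + 152·0 + 10·1 + 295·1 + 284·2 = 937
B: 162·3 + 16·3 + 152·2 + 10·3 + 295·3 + 284·1 = 2037
D: 162·2 + 16·0 + 152·3 + 10·4 + 295·0 + 284·3 = 1672
C has the highest Borda score (2472).

C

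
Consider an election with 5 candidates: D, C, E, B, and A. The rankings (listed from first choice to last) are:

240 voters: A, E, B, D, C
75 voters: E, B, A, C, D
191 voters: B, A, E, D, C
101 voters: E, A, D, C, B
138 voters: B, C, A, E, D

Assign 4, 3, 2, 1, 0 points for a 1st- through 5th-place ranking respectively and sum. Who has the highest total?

D: 240·1 + 75·0 + 191·1 + 101·2 + 138·0 = 633
C: 240·0 + 75·1 + 191·0 + 101·1 + 138·3 = 590
E: 240·3 + 75·4 + 191·2 + 101·4 + 138·1 = 1944
B: 240·2 + 75·3 + 191·4 + 101·0 + 138·4 = 2021
A: 240·4 + 75·2 + 191·3 + 101·3 + 138·2 = 2262
A has the highest Borda score (2262).

A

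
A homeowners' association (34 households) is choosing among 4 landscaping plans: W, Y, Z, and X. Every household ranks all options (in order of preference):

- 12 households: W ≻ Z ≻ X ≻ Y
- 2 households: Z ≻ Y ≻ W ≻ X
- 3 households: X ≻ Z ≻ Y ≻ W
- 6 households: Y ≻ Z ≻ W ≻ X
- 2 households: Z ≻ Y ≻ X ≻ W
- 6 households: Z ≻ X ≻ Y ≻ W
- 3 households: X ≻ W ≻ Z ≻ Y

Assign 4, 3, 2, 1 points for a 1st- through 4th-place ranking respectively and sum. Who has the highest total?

Z

W: 12·4 + 2·2 + 3·1 + 6·2 + 2·1 + 6·1 + 3·3 = 84
Y: 12·1 + 2·3 + 3·2 + 6·4 + 2·3 + 6·2 + 3·1 = 69
Z: 12·3 + 2·4 + 3·3 + 6·3 + 2·4 + 6·4 + 3·2 = 109
X: 12·2 + 2·1 + 3·4 + 6·1 + 2·2 + 6·3 + 3·4 = 78
Z has the highest Borda score (109).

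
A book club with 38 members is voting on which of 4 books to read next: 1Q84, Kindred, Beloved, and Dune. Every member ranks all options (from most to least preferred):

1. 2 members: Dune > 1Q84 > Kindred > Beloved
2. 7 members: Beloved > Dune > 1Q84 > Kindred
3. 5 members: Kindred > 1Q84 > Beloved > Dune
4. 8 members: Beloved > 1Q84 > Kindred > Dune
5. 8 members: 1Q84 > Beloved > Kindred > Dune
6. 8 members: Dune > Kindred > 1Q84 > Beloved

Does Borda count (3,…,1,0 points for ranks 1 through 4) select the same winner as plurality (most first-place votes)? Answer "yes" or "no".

no

Borda — scores: 1Q84 69, Kindred 49, Beloved 66, Dune 44. Winner: 1Q84.
Plurality — first-place votes: 1Q84 8, Kindred 5, Beloved 15, Dune 10. Winner: Beloved.
The two methods disagree.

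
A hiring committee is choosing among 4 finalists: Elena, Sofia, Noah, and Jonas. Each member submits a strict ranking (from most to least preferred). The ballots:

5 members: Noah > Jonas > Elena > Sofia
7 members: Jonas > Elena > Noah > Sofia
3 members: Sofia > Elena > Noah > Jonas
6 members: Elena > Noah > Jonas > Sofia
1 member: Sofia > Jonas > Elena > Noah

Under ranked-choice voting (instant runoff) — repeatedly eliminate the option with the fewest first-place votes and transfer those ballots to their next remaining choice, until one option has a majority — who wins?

Round 1: Elena 6, Sofia 4, Noah 5, Jonas 7. Eliminate Sofia.
Round 2: Elena 9, Noah 5, Jonas 8. Eliminate Noah.
Round 3: Elena 9, Jonas 13. Jonas has a majority.

Jonas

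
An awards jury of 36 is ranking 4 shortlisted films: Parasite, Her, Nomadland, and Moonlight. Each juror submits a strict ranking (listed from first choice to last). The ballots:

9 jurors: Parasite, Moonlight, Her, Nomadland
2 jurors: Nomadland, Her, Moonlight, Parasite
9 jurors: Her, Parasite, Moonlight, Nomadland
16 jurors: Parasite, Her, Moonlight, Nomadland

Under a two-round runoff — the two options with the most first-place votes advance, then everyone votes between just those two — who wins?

Round 1 first-place votes: Parasite 25, Her 9, Nomadland 2, Moonlight 0.
Parasite and Her advance.
Runoff: Parasite is preferred to Her by 25 voters; Her by 11.
Parasite wins the runoff.

Parasite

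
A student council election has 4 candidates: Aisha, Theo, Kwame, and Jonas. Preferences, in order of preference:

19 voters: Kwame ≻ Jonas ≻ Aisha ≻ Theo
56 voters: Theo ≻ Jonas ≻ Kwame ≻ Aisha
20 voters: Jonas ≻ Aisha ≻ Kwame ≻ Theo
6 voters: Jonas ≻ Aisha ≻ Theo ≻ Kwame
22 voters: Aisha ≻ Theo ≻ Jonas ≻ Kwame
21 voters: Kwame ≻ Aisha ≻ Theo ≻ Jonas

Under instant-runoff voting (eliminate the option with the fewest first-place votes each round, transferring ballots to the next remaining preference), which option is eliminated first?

Aisha

Round 1: Aisha 22, Theo 56, Kwame 40, Jonas 26. Eliminate Aisha.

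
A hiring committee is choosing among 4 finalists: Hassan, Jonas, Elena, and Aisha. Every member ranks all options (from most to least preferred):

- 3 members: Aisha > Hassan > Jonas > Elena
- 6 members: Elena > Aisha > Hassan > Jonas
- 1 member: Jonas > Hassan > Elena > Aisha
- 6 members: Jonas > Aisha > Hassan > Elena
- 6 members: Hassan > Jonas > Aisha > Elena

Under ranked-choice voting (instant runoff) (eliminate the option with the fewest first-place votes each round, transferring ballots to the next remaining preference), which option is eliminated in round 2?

Round 1: Hassan 6, Jonas 7, Elena 6, Aisha 3. Eliminate Aisha.
Round 2: Hassan 9, Jonas 7, Elena 6. Eliminate Elena.

Elena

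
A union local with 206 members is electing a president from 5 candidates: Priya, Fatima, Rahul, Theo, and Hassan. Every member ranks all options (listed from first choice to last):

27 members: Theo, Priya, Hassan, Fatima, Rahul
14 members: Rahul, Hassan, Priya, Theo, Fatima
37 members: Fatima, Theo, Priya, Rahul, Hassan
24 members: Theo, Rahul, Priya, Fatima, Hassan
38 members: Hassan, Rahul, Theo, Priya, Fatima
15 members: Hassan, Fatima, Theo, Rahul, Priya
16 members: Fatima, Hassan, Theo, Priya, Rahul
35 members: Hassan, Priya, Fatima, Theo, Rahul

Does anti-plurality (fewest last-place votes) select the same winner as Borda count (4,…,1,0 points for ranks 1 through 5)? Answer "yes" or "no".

yes

Anti-plurality — last-place votes: Priya 15, Fatima 52, Rahul 78, Theo 0, Hassan 61. Winner: Theo.
Borda — scores: Priya 390, Fatima 378, Rahul 294, Theo 502, Hassan 496. Winner: Theo.
The two methods agree.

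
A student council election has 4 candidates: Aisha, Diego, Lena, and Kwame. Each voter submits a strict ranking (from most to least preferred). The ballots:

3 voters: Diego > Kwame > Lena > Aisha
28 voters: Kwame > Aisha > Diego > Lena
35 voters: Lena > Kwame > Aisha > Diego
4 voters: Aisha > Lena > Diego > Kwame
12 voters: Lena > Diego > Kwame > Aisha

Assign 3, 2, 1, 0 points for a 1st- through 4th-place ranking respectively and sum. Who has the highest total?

Kwame

Aisha: 3·0 + 28·2 + 35·1 + 4·3 + 12·0 = 103
Diego: 3·3 + 28·1 + 35·0 + 4·1 + 12·2 = 65
Lena: 3·1 + 28·0 + 35·3 + 4·2 + 12·3 = 152
Kwame: 3·2 + 28·3 + 35·2 + 4·0 + 12·1 = 172
Kwame has the highest Borda score (172).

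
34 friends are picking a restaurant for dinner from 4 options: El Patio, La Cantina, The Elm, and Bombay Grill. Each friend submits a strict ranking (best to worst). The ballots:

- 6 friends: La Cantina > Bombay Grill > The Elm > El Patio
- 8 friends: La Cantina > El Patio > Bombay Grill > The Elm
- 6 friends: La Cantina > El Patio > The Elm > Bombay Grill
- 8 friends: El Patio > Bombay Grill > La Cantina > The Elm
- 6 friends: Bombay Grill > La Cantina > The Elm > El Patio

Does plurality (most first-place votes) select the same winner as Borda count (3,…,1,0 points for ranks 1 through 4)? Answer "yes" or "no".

Plurality — first-place votes: El Patio 8, La Cantina 20, The Elm 0, Bombay Grill 6. Winner: La Cantina.
Borda — scores: El Patio 52, La Cantina 80, The Elm 18, Bombay Grill 54. Winner: La Cantina.
The two methods agree.

yes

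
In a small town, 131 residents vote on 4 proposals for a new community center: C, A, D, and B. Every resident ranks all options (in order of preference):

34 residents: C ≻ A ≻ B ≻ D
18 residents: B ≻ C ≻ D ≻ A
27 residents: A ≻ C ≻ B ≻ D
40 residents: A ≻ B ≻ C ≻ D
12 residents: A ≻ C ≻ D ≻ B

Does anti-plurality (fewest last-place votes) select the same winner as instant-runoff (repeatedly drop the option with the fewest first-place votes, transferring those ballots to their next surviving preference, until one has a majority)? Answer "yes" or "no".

no

Anti-plurality — last-place votes: C 0, A 18, D 101, B 12. Winner: C.
Instant-runoff — R1 C 34, A 79, D 0, B 18 (A winner). Winner: A.
The two methods disagree.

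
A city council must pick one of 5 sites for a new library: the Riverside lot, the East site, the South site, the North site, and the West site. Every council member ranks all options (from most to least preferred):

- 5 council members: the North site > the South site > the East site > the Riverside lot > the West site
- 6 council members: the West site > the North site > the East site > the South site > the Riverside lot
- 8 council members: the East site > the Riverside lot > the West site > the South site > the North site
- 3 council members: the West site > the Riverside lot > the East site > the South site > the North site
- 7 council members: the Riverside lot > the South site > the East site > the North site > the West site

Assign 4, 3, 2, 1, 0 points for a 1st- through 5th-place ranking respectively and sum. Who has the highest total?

the Riverside lot: 5·1 + 6·0 + 8·3 + 3·3 + 7·4 = 66
the East site: 5·2 + 6·2 + 8·4 + 3·2 + 7·2 = 74
the South site: 5·3 + 6·1 + 8·1 + 3·1 + 7·3 = 53
the North site: 5·4 + 6·3 + 8·0 + 3·0 + 7·1 = 45
the West site: 5·0 + 6·4 + 8·2 + 3·4 + 7·0 = 52
the East site has the highest Borda score (74).

the East site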